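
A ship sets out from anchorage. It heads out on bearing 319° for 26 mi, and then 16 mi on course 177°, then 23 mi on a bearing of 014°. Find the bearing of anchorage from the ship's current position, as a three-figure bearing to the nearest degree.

Leg 1 (319°, 26 mi): east 26 sin 319° = -17.06, north 26 cos 319° = 19.62
Leg 2 (177°, 16 mi): east 16 sin 177° = 0.84, north 16 cos 177° = -15.98
Leg 3 (014°, 23 mi): east 23 sin 14° = 5.56, north 23 cos 14° = 22.32
Net displacement: -10.66 east, 25.96 north. Direction back to start is (10.66, -25.96): bearing = atan2(10.66, -25.96) mod 360° = 157.68° ≈ 158°.

158°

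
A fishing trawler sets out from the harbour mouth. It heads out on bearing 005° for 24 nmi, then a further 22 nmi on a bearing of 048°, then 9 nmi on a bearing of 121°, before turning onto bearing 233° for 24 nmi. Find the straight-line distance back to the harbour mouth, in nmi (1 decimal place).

20.8 nmi

Leg 1 (005°, 24 nmi): east 24 sin 5° = 2.09, north 24 cos 5° = 23.91
Leg 2 (048°, 22 nmi): east 22 sin 48° = 16.35, north 22 cos 48° = 14.72
Leg 3 (121°, 9 nmi): east 9 sin 121° = 7.71, north 9 cos 121° = -4.64
Leg 4 (233°, 24 nmi): east 24 sin 233° = -19.17, north 24 cos 233° = -14.44
Net: 6.99 east, 19.55 north. Distance = √((6.99)² + (19.55)²) = 20.762 nmi.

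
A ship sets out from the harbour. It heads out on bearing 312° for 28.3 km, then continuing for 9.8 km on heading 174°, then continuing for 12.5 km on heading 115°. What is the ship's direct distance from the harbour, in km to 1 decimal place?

Leg 1 (312°, 28.3 km): east 28.3 sin 312° = -21.03, north 28.3 cos 312° = 18.94
Leg 2 (174°, 9.8 km): east 9.8 sin 174° = 1.02, north 9.8 cos 174° = -9.75
Leg 3 (115°, 12.5 km): east 12.5 sin 115° = 11.33, north 12.5 cos 115° = -5.28
Net: -8.68 east, 3.91 north. Distance = √((-8.68)² + (3.91)²) = 9.517 km.

9.5 km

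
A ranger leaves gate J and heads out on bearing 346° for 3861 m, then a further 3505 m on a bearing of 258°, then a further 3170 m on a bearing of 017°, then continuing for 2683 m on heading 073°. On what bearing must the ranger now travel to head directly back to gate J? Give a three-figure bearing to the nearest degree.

Leg 1 (346°, 3861 m): east 3861 sin 346° = -934.06, north 3861 cos 346° = 3746.31
Leg 2 (258°, 3505 m): east 3505 sin 258° = -3428.41, north 3505 cos 258° = -728.73
Leg 3 (017°, 3170 m): east 3170 sin 17° = 926.82, north 3170 cos 17° = 3031.49
Leg 4 (073°, 2683 m): east 2683 sin 73° = 2565.77, north 2683 cos 73° = 784.43
Net displacement: -869.88 east, 6833.50 north. Direction back to start is (869.88, -6833.50): bearing = atan2(869.88, -6833.50) mod 360° = 172.75° ≈ 173°.

173°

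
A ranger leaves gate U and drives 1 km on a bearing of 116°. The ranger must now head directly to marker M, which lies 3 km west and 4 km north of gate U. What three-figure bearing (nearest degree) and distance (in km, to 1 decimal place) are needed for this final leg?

Leg 1 (116°, 1 km): east 1 sin 116° = 0.90, north 1 cos 116° = -0.44
Current position: (0.90, -0.44). Target: (-3, 4). Remaining: Δeast = -3.90, Δnorth = 4.44.
Bearing = atan2(-3.90, 4.44) mod 360° = 318.70°; distance = √((-3.90)² + (4.44)²) = 5.908 km.

319°, 5.9 km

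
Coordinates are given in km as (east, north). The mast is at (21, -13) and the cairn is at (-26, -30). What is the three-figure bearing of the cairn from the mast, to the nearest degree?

250°

Δeast = -26 − 21 = -47.00; Δnorth = -30 − -13 = -17.00.
Bearing = atan2(Δeast, Δnorth) mod 360° = 250.11° ≈ 250°.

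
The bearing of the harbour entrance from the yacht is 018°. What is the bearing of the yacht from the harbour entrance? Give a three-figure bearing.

198°

Back-bearing = 018° + 180° = 198°.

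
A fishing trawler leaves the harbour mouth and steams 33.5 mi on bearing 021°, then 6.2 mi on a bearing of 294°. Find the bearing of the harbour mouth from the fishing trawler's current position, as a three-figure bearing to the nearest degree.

Leg 1 (021°, 33.5 mi): east 33.5 sin 21° = 12.01, north 33.5 cos 21° = 31.27
Leg 2 (294°, 6.2 mi): east 6.2 sin 294° = -5.66, north 6.2 cos 294° = 2.52
Net displacement: 6.34 east, 33.80 north. Direction back to start is (-6.34, -33.80): bearing = atan2(-6.34, -33.80) mod 360° = 190.63° ≈ 191°.

191°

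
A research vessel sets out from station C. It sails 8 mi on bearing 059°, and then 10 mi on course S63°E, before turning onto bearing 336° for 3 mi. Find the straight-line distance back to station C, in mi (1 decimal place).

Leg 1 (059°, 8 mi): east 8 sin 59° = 6.86, north 8 cos 59° = 4.12
Leg 2 (S63°E, 10 mi): east 10 sin 117° = 8.91, north 10 cos 117° = -4.54
Leg 3 (336°, 3 mi): east 3 sin 336° = -1.22, north 3 cos 336° = 2.74
Net: 14.55 east, 2.32 north. Distance = √((14.55)² + (2.32)²) = 14.731 mi.

14.7 mi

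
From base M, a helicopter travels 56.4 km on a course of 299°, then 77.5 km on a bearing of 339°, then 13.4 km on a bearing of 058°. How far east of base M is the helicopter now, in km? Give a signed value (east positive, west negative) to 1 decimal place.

Leg 1 (299°, 56.4 km): east 56.4 sin 299° = -49.33, north 56.4 cos 299° = 27.34
Leg 2 (339°, 77.5 km): east 77.5 sin 339° = -27.77, north 77.5 cos 339° = 72.35
Leg 3 (058°, 13.4 km): east 13.4 sin 58° = 11.36, north 13.4 cos 58° = 7.10
Net east component: -65.74 km.

-65.7 km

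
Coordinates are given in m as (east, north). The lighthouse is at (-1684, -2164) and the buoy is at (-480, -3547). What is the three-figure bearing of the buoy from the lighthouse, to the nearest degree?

139°

Δeast = -480 − -1684 = 1204.00; Δnorth = -3547 − -2164 = -1383.00.
Bearing = atan2(Δeast, Δnorth) mod 360° = 138.96° ≈ 139°.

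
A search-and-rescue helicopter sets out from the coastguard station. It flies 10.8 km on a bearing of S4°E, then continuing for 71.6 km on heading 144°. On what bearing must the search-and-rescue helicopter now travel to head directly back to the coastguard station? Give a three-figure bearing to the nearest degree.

Leg 1 (S4°E, 10.8 km): east 10.8 sin 176° = 0.75, north 10.8 cos 176° = -10.77
Leg 2 (144°, 71.6 km): east 71.6 sin 144° = 42.09, north 71.6 cos 144° = -57.93
Net displacement: 42.84 east, -68.70 north. Direction back to start is (-42.84, 68.70): bearing = atan2(-42.84, 68.70) mod 360° = 328.05° ≈ 328°.

328°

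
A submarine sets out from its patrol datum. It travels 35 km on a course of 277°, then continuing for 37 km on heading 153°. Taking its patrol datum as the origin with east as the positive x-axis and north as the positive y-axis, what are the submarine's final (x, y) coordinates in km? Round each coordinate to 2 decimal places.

(-17.94, -28.70)

Leg 1 (277°, 35 km): east 35 sin 277° = -34.74, north 35 cos 277° = 4.27
Leg 2 (153°, 37 km): east 37 sin 153° = 16.80, north 37 cos 153° = -32.97
Summing: -17.94 km east, -28.70 km north → (-17.94, -28.70).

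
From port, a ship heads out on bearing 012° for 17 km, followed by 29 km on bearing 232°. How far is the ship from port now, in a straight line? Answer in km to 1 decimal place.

Leg 1 (012°, 17 km): east 17 sin 12° = 3.53, north 17 cos 12° = 16.63
Leg 2 (232°, 29 km): east 29 sin 232° = -22.85, north 29 cos 232° = -17.85
Net: -19.32 east, -1.23 north. Distance = √((-19.32)² + (-1.23)²) = 19.357 km.

19.4 km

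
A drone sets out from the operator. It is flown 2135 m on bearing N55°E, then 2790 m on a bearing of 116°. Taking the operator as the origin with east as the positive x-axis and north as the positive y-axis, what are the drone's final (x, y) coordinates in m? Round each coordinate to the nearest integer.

(4257, 2)

Leg 1 (N55°E, 2135 m): east 2135 sin 55° = 1748.89, north 2135 cos 55° = 1224.59
Leg 2 (116°, 2790 m): east 2790 sin 116° = 2507.64, north 2790 cos 116° = -1223.06
Summing: 4256.53 m east, 1.53 m north → (4257, 2).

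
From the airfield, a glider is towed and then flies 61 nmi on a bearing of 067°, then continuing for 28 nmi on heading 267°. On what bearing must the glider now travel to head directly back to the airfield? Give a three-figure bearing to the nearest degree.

Leg 1 (067°, 61 nmi): east 61 sin 67° = 56.15, north 61 cos 67° = 23.83
Leg 2 (267°, 28 nmi): east 28 sin 267° = -27.96, north 28 cos 267° = -1.47
Net displacement: 28.19 east, 22.37 north. Direction back to start is (-28.19, -22.37): bearing = atan2(-28.19, -22.37) mod 360° = 231.57° ≈ 232°.

232°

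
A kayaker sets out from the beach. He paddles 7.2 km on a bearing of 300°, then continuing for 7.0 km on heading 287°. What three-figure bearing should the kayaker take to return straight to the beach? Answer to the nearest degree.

Leg 1 (300°, 7.2 km): east 7.2 sin 300° = -6.24, north 7.2 cos 300° = 3.60
Leg 2 (287°, 7.0 km): east 7.0 sin 287° = -6.69, north 7.0 cos 287° = 2.05
Net displacement: -12.93 east, 5.65 north. Direction back to start is (12.93, -5.65): bearing = atan2(12.93, -5.65) mod 360° = 113.59° ≈ 114°.

114°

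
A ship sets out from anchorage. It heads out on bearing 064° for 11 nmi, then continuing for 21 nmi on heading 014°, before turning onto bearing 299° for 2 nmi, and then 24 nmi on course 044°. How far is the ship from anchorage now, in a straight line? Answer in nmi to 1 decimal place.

Leg 1 (064°, 11 nmi): east 11 sin 64° = 9.89, north 11 cos 64° = 4.82
Leg 2 (014°, 21 nmi): east 21 sin 14° = 5.08, north 21 cos 14° = 20.38
Leg 3 (299°, 2 nmi): east 2 sin 299° = -1.75, north 2 cos 299° = 0.97
Leg 4 (044°, 24 nmi): east 24 sin 44° = 16.67, north 24 cos 44° = 17.26
Net: 29.89 east, 43.43 north. Distance = √((29.89)² + (43.43)²) = 52.723 nmi.

52.7 nmi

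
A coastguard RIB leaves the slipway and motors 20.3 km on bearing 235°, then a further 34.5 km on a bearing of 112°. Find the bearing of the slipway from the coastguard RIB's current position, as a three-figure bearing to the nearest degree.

328°

Leg 1 (235°, 20.3 km): east 20.3 sin 235° = -16.63, north 20.3 cos 235° = -11.64
Leg 2 (112°, 34.5 km): east 34.5 sin 112° = 31.99, north 34.5 cos 112° = -12.92
Net displacement: 15.36 east, -24.57 north. Direction back to start is (-15.36, 24.57): bearing = atan2(-15.36, 24.57) mod 360° = 327.99° ≈ 328°.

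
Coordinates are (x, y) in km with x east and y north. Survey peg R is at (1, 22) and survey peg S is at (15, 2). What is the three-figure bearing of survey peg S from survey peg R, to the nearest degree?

Δeast = 15 − 1 = 14.00; Δnorth = 2 − 22 = -20.00.
Bearing = atan2(Δeast, Δnorth) mod 360° = 145.01° ≈ 145°.

145°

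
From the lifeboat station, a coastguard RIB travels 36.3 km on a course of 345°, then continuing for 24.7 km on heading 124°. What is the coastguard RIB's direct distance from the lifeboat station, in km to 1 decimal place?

Leg 1 (345°, 36.3 km): east 36.3 sin 345° = -9.40, north 36.3 cos 345° = 35.06
Leg 2 (124°, 24.7 km): east 24.7 sin 124° = 20.48, north 24.7 cos 124° = -13.81
Net: 11.08 east, 21.25 north. Distance = √((11.08)² + (21.25)²) = 23.967 km.

24.0 km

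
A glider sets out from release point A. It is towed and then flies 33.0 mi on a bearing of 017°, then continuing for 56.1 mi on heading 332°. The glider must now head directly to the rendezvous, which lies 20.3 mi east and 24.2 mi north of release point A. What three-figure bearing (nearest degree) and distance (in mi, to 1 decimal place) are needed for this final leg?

147°, 67.9 mi

Leg 1 (017°, 33.0 mi): east 33.0 sin 17° = 9.65, north 33.0 cos 17° = 31.56
Leg 2 (332°, 56.1 mi): east 56.1 sin 332° = -26.34, north 56.1 cos 332° = 49.53
Current position: (-16.69, 81.09). Target: (20.3, 24.2). Remaining: Δeast = 36.99, Δnorth = -56.89.
Bearing = atan2(36.99, -56.89) mod 360° = 146.97°; distance = √((36.99)² + (-56.89)²) = 67.859 mi.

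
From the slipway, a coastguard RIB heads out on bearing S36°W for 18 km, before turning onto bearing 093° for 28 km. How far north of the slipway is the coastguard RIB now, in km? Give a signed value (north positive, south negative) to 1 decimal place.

-16.0 km

Leg 1 (S36°W, 18 km): east 18 sin 216° = -10.58, north 18 cos 216° = -14.56
Leg 2 (093°, 28 km): east 28 sin 93° = 27.96, north 28 cos 93° = -1.47
Net north component: -16.03 km.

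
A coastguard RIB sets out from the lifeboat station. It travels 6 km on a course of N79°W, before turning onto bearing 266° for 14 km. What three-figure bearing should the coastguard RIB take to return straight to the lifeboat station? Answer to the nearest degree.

090°

Leg 1 (N79°W, 6 km): east 6 sin 281° = -5.89, north 6 cos 281° = 1.14
Leg 2 (266°, 14 km): east 14 sin 266° = -13.97, north 14 cos 266° = -0.98
Net displacement: -19.86 east, 0.17 north. Direction back to start is (19.86, -0.17): bearing = atan2(19.86, -0.17) mod 360° = 90.49° ≈ 090°.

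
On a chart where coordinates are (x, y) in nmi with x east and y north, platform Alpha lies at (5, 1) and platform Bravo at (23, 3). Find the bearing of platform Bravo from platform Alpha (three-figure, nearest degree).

Δeast = 23 − 5 = 18.00; Δnorth = 3 − 1 = 2.00.
Bearing = atan2(Δeast, Δnorth) mod 360° = 83.66° ≈ 084°.

084°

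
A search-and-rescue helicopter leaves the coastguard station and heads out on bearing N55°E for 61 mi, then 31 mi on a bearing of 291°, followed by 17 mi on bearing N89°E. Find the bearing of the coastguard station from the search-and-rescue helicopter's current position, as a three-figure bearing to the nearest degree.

219°

Leg 1 (N55°E, 61 mi): east 61 sin 55° = 49.97, north 61 cos 55° = 34.99
Leg 2 (291°, 31 mi): east 31 sin 291° = -28.94, north 31 cos 291° = 11.11
Leg 3 (N89°E, 17 mi): east 17 sin 89° = 17.00, north 17 cos 89° = 0.30
Net displacement: 38.02 east, 46.39 north. Direction back to start is (-38.02, -46.39): bearing = atan2(-38.02, -46.39) mod 360° = 219.34° ≈ 219°.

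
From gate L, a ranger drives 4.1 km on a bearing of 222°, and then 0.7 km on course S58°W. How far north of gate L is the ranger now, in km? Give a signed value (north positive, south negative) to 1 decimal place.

Leg 1 (222°, 4.1 km): east 4.1 sin 222° = -2.74, north 4.1 cos 222° = -3.05
Leg 2 (S58°W, 0.7 km): east 0.7 sin 238° = -0.59, north 0.7 cos 238° = -0.37
Net north component: -3.42 km.

-3.4 km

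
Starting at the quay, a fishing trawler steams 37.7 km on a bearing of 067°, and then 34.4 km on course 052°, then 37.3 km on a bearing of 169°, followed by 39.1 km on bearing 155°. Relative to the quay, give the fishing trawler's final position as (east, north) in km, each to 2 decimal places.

(85.45, -36.14)

Leg 1 (067°, 37.7 km): east 37.7 sin 67° = 34.70, north 37.7 cos 67° = 14.73
Leg 2 (052°, 34.4 km): east 34.4 sin 52° = 27.11, north 34.4 cos 52° = 21.18
Leg 3 (169°, 37.3 km): east 37.3 sin 169° = 7.12, north 37.3 cos 169° = -36.61
Leg 4 (155°, 39.1 km): east 39.1 sin 155° = 16.52, north 39.1 cos 155° = -35.44
Summing: 85.45 km east, -36.14 km north → (85.45, -36.14).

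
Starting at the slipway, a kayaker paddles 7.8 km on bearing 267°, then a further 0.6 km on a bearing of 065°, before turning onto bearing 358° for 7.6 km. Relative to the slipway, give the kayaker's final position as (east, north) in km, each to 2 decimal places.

(-7.51, 7.44)

Leg 1 (267°, 7.8 km): east 7.8 sin 267° = -7.79, north 7.8 cos 267° = -0.41
Leg 2 (065°, 0.6 km): east 0.6 sin 65° = 0.54, north 0.6 cos 65° = 0.25
Leg 3 (358°, 7.6 km): east 7.6 sin 358° = -0.27, north 7.6 cos 358° = 7.60
Summing: -7.51 km east, 7.44 km north → (-7.51, 7.44).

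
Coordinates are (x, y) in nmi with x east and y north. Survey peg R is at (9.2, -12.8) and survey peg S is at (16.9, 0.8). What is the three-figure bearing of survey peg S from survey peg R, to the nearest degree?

030°

Δeast = 16.9 − 9.2 = 7.70; Δnorth = 0.8 − -12.8 = 13.60.
Bearing = atan2(Δeast, Δnorth) mod 360° = 29.52° ≈ 030°.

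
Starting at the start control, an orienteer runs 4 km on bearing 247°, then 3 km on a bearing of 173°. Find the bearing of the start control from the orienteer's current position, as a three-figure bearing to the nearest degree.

Leg 1 (247°, 4 km): east 4 sin 247° = -3.68, north 4 cos 247° = -1.56
Leg 2 (173°, 3 km): east 3 sin 173° = 0.37, north 3 cos 173° = -2.98
Net displacement: -3.32 east, -4.54 north. Direction back to start is (3.32, 4.54): bearing = atan2(3.32, 4.54) mod 360° = 36.14° ≈ 036°.

036°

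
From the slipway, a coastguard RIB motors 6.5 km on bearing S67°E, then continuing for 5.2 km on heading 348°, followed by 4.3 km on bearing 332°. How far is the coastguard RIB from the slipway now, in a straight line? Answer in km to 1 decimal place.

7.0 km

Leg 1 (S67°E, 6.5 km): east 6.5 sin 113° = 5.98, north 6.5 cos 113° = -2.54
Leg 2 (348°, 5.2 km): east 5.2 sin 348° = -1.08, north 5.2 cos 348° = 5.09
Leg 3 (332°, 4.3 km): east 4.3 sin 332° = -2.02, north 4.3 cos 332° = 3.80
Net: 2.88 east, 6.34 north. Distance = √((2.88)² + (6.34)²) = 6.968 km.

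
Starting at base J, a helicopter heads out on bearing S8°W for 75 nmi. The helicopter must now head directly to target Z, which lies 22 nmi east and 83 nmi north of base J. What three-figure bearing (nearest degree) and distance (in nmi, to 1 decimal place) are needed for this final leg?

Leg 1 (S8°W, 75 nmi): east 75 sin 188° = -10.44, north 75 cos 188° = -74.27
Current position: (-10.44, -74.27). Target: (22, 83). Remaining: Δeast = 32.44, Δnorth = 157.27.
Bearing = atan2(32.44, 157.27) mod 360° = 11.65°; distance = √((32.44)² + (157.27)²) = 160.581 nmi.

012°, 160.6 nmi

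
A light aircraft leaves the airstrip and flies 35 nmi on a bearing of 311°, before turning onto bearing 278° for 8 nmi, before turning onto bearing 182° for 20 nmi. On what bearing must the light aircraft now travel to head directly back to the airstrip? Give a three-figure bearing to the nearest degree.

Leg 1 (311°, 35 nmi): east 35 sin 311° = -26.41, north 35 cos 311° = 22.96
Leg 2 (278°, 8 nmi): east 8 sin 278° = -7.92, north 8 cos 278° = 1.11
Leg 3 (182°, 20 nmi): east 20 sin 182° = -0.70, north 20 cos 182° = -19.99
Net displacement: -35.03 east, 4.09 north. Direction back to start is (35.03, -4.09): bearing = atan2(35.03, -4.09) mod 360° = 96.65° ≈ 097°.

097°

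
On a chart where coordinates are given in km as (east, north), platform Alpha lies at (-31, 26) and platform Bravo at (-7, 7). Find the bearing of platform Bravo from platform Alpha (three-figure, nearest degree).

Δeast = -7 − -31 = 24.00; Δnorth = 7 − 26 = -19.00.
Bearing = atan2(Δeast, Δnorth) mod 360° = 128.37° ≈ 128°.

128°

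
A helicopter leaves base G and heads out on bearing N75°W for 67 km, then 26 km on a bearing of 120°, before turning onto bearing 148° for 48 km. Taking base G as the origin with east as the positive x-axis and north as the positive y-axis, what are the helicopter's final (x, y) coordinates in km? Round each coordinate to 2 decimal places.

Leg 1 (N75°W, 67 km): east 67 sin 285° = -64.72, north 67 cos 285° = 17.34
Leg 2 (120°, 26 km): east 26 sin 120° = 22.52, north 26 cos 120° = -13.00
Leg 3 (148°, 48 km): east 48 sin 148° = 25.44, north 48 cos 148° = -40.71
Summing: -16.76 km east, -36.37 km north → (-16.76, -36.37).

(-16.76, -36.37)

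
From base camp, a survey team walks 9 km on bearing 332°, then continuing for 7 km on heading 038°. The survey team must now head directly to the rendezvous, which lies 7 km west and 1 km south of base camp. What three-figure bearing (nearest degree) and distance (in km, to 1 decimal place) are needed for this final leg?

206°, 16.1 km

Leg 1 (332°, 9 km): east 9 sin 332° = -4.23, north 9 cos 332° = 7.95
Leg 2 (038°, 7 km): east 7 sin 38° = 4.31, north 7 cos 38° = 5.52
Current position: (0.08, 13.46). Target: (-7, -1). Remaining: Δeast = -7.08, Δnorth = -14.46.
Bearing = atan2(-7.08, -14.46) mod 360° = 206.10°; distance = √((-7.08)² + (-14.46)²) = 16.105 km.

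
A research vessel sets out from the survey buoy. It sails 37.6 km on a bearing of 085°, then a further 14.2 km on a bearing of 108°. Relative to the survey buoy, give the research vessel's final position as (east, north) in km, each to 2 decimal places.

(50.96, -1.11)

Leg 1 (085°, 37.6 km): east 37.6 sin 85° = 37.46, north 37.6 cos 85° = 3.28
Leg 2 (108°, 14.2 km): east 14.2 sin 108° = 13.51, north 14.2 cos 108° = -4.39
Summing: 50.96 km east, -1.11 km north → (50.96, -1.11).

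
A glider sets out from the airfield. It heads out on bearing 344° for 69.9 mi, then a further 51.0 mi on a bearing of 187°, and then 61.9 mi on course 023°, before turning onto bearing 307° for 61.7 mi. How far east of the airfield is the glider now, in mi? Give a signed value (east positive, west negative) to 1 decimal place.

-50.6 mi

Leg 1 (344°, 69.9 mi): east 69.9 sin 344° = -19.27, north 69.9 cos 344° = 67.19
Leg 2 (187°, 51.0 mi): east 51.0 sin 187° = -6.22, north 51.0 cos 187° = -50.62
Leg 3 (023°, 61.9 mi): east 61.9 sin 23° = 24.19, north 61.9 cos 23° = 56.98
Leg 4 (307°, 61.7 mi): east 61.7 sin 307° = -49.28, north 61.7 cos 307° = 37.13
Net east component: -50.57 mi.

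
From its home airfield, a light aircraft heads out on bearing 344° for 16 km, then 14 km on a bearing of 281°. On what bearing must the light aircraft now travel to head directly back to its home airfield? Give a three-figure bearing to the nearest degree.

Leg 1 (344°, 16 km): east 16 sin 344° = -4.41, north 16 cos 344° = 15.38
Leg 2 (281°, 14 km): east 14 sin 281° = -13.74, north 14 cos 281° = 2.67
Net displacement: -18.15 east, 18.05 north. Direction back to start is (18.15, -18.05): bearing = atan2(18.15, -18.05) mod 360° = 134.84° ≈ 135°.

135°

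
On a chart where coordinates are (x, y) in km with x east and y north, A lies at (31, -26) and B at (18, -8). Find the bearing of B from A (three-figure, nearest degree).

Δeast = 18 − 31 = -13.00; Δnorth = -8 − -26 = 18.00.
Bearing = atan2(Δeast, Δnorth) mod 360° = 324.16° ≈ 324°.

324°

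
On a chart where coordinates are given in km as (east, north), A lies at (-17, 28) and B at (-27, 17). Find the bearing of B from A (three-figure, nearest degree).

222°

Δeast = -27 − -17 = -10.00; Δnorth = 17 − 28 = -11.00.
Bearing = atan2(Δeast, Δnorth) mod 360° = 222.27° ≈ 222°.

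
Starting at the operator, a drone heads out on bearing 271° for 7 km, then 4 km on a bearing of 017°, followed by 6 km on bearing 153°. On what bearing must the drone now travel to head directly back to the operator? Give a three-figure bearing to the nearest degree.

066°

Leg 1 (271°, 7 km): east 7 sin 271° = -7.00, north 7 cos 271° = 0.12
Leg 2 (017°, 4 km): east 4 sin 17° = 1.17, north 4 cos 17° = 3.83
Leg 3 (153°, 6 km): east 6 sin 153° = 2.72, north 6 cos 153° = -5.35
Net displacement: -3.11 east, -1.40 north. Direction back to start is (3.11, 1.40): bearing = atan2(3.11, 1.40) mod 360° = 65.75° ≈ 066°.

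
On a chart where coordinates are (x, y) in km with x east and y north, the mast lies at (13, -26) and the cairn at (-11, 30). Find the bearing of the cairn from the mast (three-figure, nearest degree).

337°

Δeast = -11 − 13 = -24.00; Δnorth = 30 − -26 = 56.00.
Bearing = atan2(Δeast, Δnorth) mod 360° = 336.80° ≈ 337°.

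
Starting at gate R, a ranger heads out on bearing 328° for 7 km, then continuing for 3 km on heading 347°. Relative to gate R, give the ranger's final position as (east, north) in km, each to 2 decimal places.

(-4.38, 8.86)

Leg 1 (328°, 7 km): east 7 sin 328° = -3.71, north 7 cos 328° = 5.94
Leg 2 (347°, 3 km): east 3 sin 347° = -0.67, north 3 cos 347° = 2.92
Summing: -4.38 km east, 8.86 km north → (-4.38, 8.86).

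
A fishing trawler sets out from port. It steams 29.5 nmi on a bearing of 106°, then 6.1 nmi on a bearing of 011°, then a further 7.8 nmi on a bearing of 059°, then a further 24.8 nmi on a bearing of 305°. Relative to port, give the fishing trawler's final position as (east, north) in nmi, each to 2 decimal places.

Leg 1 (106°, 29.5 nmi): east 29.5 sin 106° = 28.36, north 29.5 cos 106° = -8.13
Leg 2 (011°, 6.1 nmi): east 6.1 sin 11° = 1.16, north 6.1 cos 11° = 5.99
Leg 3 (059°, 7.8 nmi): east 7.8 sin 59° = 6.69, north 7.8 cos 59° = 4.02
Leg 4 (305°, 24.8 nmi): east 24.8 sin 305° = -20.31, north 24.8 cos 305° = 14.22
Summing: 15.89 nmi east, 16.10 nmi north → (15.89, 16.10).

(15.89, 16.10)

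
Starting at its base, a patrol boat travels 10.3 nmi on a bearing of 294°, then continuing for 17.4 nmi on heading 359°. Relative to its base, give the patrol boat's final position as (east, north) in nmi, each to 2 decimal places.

Leg 1 (294°, 10.3 nmi): east 10.3 sin 294° = -9.41, north 10.3 cos 294° = 4.19
Leg 2 (359°, 17.4 nmi): east 17.4 sin 359° = -0.30, north 17.4 cos 359° = 17.40
Summing: -9.71 nmi east, 21.59 nmi north → (-9.71, 21.59).

(-9.71, 21.59)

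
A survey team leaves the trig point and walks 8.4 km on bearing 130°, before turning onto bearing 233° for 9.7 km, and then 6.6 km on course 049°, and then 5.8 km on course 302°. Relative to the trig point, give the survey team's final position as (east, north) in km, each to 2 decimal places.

Leg 1 (130°, 8.4 km): east 8.4 sin 130° = 6.43, north 8.4 cos 130° = -5.40
Leg 2 (233°, 9.7 km): east 9.7 sin 233° = -7.75, north 9.7 cos 233° = -5.84
Leg 3 (049°, 6.6 km): east 6.6 sin 49° = 4.98, north 6.6 cos 49° = 4.33
Leg 4 (302°, 5.8 km): east 5.8 sin 302° = -4.92, north 5.8 cos 302° = 3.07
Summing: -1.25 km east, -3.83 km north → (-1.25, -3.83).

(-1.25, -3.83)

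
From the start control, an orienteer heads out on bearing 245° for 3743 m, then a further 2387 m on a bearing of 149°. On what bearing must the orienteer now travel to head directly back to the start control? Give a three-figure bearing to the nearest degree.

Leg 1 (245°, 3743 m): east 3743 sin 245° = -3392.31, north 3743 cos 245° = -1581.86
Leg 2 (149°, 2387 m): east 2387 sin 149° = 1229.40, north 2387 cos 149° = -2046.06
Net displacement: -2162.91 east, -3627.92 north. Direction back to start is (2162.91, 3627.92): bearing = atan2(2162.91, 3627.92) mod 360° = 30.80° ≈ 031°.

031°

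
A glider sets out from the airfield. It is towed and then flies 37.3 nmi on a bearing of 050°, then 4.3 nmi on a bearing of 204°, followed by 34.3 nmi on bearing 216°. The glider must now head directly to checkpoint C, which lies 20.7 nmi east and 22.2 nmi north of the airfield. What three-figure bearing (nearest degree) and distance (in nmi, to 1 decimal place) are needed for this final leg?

025°, 33.0 nmi

Leg 1 (050°, 37.3 nmi): east 37.3 sin 50° = 28.57, north 37.3 cos 50° = 23.98
Leg 2 (204°, 4.3 nmi): east 4.3 sin 204° = -1.75, north 4.3 cos 204° = -3.93
Leg 3 (216°, 34.3 nmi): east 34.3 sin 216° = -20.16, north 34.3 cos 216° = -27.75
Current position: (6.66, -7.70). Target: (20.7, 22.2). Remaining: Δeast = 14.04, Δnorth = 29.90.
Bearing = atan2(14.04, 29.90) mod 360° = 25.15°; distance = √((14.04)² + (29.90)²) = 33.032 nmi.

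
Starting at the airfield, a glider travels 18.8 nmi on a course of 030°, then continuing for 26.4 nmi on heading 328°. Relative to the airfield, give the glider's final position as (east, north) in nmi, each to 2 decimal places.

(-4.59, 38.67)

Leg 1 (030°, 18.8 nmi): east 18.8 sin 30° = 9.40, north 18.8 cos 30° = 16.28
Leg 2 (328°, 26.4 nmi): east 26.4 sin 328° = -13.99, north 26.4 cos 328° = 22.39
Summing: -4.59 nmi east, 38.67 nmi north → (-4.59, 38.67).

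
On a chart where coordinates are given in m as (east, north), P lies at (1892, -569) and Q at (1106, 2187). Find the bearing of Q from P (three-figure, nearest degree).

Δeast = 1106 − 1892 = -786.00; Δnorth = 2187 − -569 = 2756.00.
Bearing = atan2(Δeast, Δnorth) mod 360° = 344.08° ≈ 344°.

344°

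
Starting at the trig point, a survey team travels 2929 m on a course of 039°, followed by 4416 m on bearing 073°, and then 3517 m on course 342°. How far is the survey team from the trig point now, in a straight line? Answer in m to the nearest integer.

8519 m

Leg 1 (039°, 2929 m): east 2929 sin 39° = 1843.28, north 2929 cos 39° = 2276.26
Leg 2 (073°, 4416 m): east 4416 sin 73° = 4223.04, north 4416 cos 73° = 1291.11
Leg 3 (342°, 3517 m): east 3517 sin 342° = -1086.81, north 3517 cos 342° = 3344.87
Net: 4979.51 east, 6912.24 north. Distance = √((4979.51)² + (6912.24)²) = 8519.071 m.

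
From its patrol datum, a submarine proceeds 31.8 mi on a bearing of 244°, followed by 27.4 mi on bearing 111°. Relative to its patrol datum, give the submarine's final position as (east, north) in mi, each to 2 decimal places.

(-3.00, -23.76)

Leg 1 (244°, 31.8 mi): east 31.8 sin 244° = -28.58, north 31.8 cos 244° = -13.94
Leg 2 (111°, 27.4 mi): east 27.4 sin 111° = 25.58, north 27.4 cos 111° = -9.82
Summing: -3.00 mi east, -23.76 mi north → (-3.00, -23.76).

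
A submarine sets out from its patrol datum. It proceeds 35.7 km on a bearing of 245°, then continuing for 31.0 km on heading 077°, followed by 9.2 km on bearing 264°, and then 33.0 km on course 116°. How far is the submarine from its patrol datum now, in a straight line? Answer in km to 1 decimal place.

29.9 km

Leg 1 (245°, 35.7 km): east 35.7 sin 245° = -32.36, north 35.7 cos 245° = -15.09
Leg 2 (077°, 31.0 km): east 31.0 sin 77° = 30.21, north 31.0 cos 77° = 6.97
Leg 3 (264°, 9.2 km): east 9.2 sin 264° = -9.15, north 9.2 cos 264° = -0.96
Leg 4 (116°, 33.0 km): east 33.0 sin 116° = 29.66, north 33.0 cos 116° = -14.47
Net: 18.36 east, -23.54 north. Distance = √((18.36)² + (-23.54)²) = 29.855 km.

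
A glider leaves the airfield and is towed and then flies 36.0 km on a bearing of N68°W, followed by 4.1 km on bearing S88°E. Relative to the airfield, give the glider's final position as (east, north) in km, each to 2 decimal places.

(-29.28, 13.34)

Leg 1 (N68°W, 36.0 km): east 36.0 sin 292° = -33.38, north 36.0 cos 292° = 13.49
Leg 2 (S88°E, 4.1 km): east 4.1 sin 92° = 4.10, north 4.1 cos 92° = -0.14
Summing: -29.28 km east, 13.34 km north → (-29.28, 13.34).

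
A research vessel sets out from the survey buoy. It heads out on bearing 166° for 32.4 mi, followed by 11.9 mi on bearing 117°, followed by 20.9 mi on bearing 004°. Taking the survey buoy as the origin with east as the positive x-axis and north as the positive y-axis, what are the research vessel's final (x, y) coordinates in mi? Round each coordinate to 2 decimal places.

Leg 1 (166°, 32.4 mi): east 32.4 sin 166° = 7.84, north 32.4 cos 166° = -31.44
Leg 2 (117°, 11.9 mi): east 11.9 sin 117° = 10.60, north 11.9 cos 117° = -5.40
Leg 3 (004°, 20.9 mi): east 20.9 sin 4° = 1.46, north 20.9 cos 4° = 20.85
Summing: 19.90 mi east, -15.99 mi north → (19.90, -15.99).

(19.90, -15.99)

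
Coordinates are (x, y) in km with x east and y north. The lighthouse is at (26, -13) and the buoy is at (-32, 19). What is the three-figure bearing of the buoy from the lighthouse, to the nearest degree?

Δeast = -32 − 26 = -58.00; Δnorth = 19 − -13 = 32.00.
Bearing = atan2(Δeast, Δnorth) mod 360° = 298.89° ≈ 299°.

299°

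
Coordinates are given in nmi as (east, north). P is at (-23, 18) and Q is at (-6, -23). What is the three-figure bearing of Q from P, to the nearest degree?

Δeast = -6 − -23 = 17.00; Δnorth = -23 − 18 = -41.00.
Bearing = atan2(Δeast, Δnorth) mod 360° = 157.48° ≈ 157°.

157°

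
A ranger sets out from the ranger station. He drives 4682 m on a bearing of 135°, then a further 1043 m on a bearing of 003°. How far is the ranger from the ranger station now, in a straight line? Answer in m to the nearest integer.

Leg 1 (135°, 4682 m): east 4682 sin 135° = 3310.67, north 4682 cos 135° = -3310.67
Leg 2 (003°, 1043 m): east 1043 sin 3° = 54.59, north 1043 cos 3° = 1041.57
Net: 3365.26 east, -2269.10 north. Distance = √((3365.26)² + (-2269.10)²) = 4058.794 m.

4059 m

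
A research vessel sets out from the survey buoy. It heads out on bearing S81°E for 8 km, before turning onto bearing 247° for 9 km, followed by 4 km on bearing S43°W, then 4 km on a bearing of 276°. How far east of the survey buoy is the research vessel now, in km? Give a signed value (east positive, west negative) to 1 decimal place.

-7.1 km

Leg 1 (S81°E, 8 km): east 8 sin 99° = 7.90, north 8 cos 99° = -1.25
Leg 2 (247°, 9 km): east 9 sin 247° = -8.28, north 9 cos 247° = -3.52
Leg 3 (S43°W, 4 km): east 4 sin 223° = -2.73, north 4 cos 223° = -2.93
Leg 4 (276°, 4 km): east 4 sin 276° = -3.98, north 4 cos 276° = 0.42
Net east component: -7.09 km.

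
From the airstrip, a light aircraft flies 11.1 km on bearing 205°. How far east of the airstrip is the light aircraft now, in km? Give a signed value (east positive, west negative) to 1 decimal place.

-4.7 km

Leg 1 (205°, 11.1 km): east 11.1 sin 205° = -4.69, north 11.1 cos 205° = -10.06
Net east component: -4.69 km.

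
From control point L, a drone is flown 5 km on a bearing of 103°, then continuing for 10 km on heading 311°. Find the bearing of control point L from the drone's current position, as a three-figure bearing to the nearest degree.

Leg 1 (103°, 5 km): east 5 sin 103° = 4.87, north 5 cos 103° = -1.12
Leg 2 (311°, 10 km): east 10 sin 311° = -7.55, north 10 cos 311° = 6.56
Net displacement: -2.68 east, 5.44 north. Direction back to start is (2.68, -5.44): bearing = atan2(2.68, -5.44) mod 360° = 153.80° ≈ 154°.

154°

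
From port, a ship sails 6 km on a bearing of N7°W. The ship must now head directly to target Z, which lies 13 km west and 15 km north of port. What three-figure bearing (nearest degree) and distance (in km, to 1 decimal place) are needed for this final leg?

306°, 15.2 km

Leg 1 (N7°W, 6 km): east 6 sin 353° = -0.73, north 6 cos 353° = 5.96
Current position: (-0.73, 5.96). Target: (-13, 15). Remaining: Δeast = -12.27, Δnorth = 9.04.
Bearing = atan2(-12.27, 9.04) mod 360° = 306.40°; distance = √((-12.27)² + (9.04)²) = 15.242 km.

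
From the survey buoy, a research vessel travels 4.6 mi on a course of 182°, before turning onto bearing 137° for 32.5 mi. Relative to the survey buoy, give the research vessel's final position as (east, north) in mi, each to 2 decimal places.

(22.00, -28.37)

Leg 1 (182°, 4.6 mi): east 4.6 sin 182° = -0.16, north 4.6 cos 182° = -4.60
Leg 2 (137°, 32.5 mi): east 32.5 sin 137° = 22.16, north 32.5 cos 137° = -23.77
Summing: 22.00 mi east, -28.37 mi north → (22.00, -28.37).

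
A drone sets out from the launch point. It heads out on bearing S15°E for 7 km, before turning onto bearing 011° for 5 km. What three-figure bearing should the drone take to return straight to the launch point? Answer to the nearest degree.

304°

Leg 1 (S15°E, 7 km): east 7 sin 165° = 1.81, north 7 cos 165° = -6.76
Leg 2 (011°, 5 km): east 5 sin 11° = 0.95, north 5 cos 11° = 4.91
Net displacement: 2.77 east, -1.85 north. Direction back to start is (-2.77, 1.85): bearing = atan2(-2.77, 1.85) mod 360° = 303.83° ≈ 304°.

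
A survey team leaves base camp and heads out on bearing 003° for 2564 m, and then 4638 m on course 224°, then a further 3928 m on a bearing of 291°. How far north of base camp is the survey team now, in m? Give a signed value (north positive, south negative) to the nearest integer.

Leg 1 (003°, 2564 m): east 2564 sin 3° = 134.19, north 2564 cos 3° = 2560.49
Leg 2 (224°, 4638 m): east 4638 sin 224° = -3221.83, north 4638 cos 224° = -3336.30
Leg 3 (291°, 3928 m): east 3928 sin 291° = -3667.10, north 3928 cos 291° = 1407.67
Net north component: 631.86 m.

632 m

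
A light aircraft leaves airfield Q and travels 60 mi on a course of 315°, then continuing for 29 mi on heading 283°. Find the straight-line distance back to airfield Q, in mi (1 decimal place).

86.0 mi

Leg 1 (315°, 60 mi): east 60 sin 315° = -42.43, north 60 cos 315° = 42.43
Leg 2 (283°, 29 mi): east 29 sin 283° = -28.26, north 29 cos 283° = 6.52
Net: -70.68 east, 48.95 north. Distance = √((-70.68)² + (48.95)²) = 85.978 mi.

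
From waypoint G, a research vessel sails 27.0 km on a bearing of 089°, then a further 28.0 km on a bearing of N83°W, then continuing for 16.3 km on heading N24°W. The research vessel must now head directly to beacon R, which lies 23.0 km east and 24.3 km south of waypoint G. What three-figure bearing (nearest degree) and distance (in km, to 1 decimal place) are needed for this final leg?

145°, 52.7 km

Leg 1 (089°, 27.0 km): east 27.0 sin 89° = 27.00, north 27.0 cos 89° = 0.47
Leg 2 (N83°W, 28.0 km): east 28.0 sin 277° = -27.79, north 28.0 cos 277° = 3.41
Leg 3 (N24°W, 16.3 km): east 16.3 sin 336° = -6.63, north 16.3 cos 336° = 14.89
Current position: (-7.43, 18.77). Target: (23.0, -24.3). Remaining: Δeast = 30.43, Δnorth = -43.07.
Bearing = atan2(30.43, -43.07) mod 360° = 144.76°; distance = √((30.43)² + (-43.07)²) = 52.736 km.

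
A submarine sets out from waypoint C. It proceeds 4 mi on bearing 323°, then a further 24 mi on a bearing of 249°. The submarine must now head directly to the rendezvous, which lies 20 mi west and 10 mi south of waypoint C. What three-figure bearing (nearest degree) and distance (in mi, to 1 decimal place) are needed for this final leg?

Leg 1 (323°, 4 mi): east 4 sin 323° = -2.41, north 4 cos 323° = 3.19
Leg 2 (249°, 24 mi): east 24 sin 249° = -22.41, north 24 cos 249° = -8.60
Current position: (-24.81, -5.41). Target: (-20, -10). Remaining: Δeast = 4.81, Δnorth = -4.59.
Bearing = atan2(4.81, -4.59) mod 360° = 133.66°; distance = √((4.81)² + (-4.59)²) = 6.653 mi.

134°, 6.7 mi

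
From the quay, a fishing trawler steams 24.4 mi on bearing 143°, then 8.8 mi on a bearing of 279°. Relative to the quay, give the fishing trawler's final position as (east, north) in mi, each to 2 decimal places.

(5.99, -18.11)

Leg 1 (143°, 24.4 mi): east 24.4 sin 143° = 14.68, north 24.4 cos 143° = -19.49
Leg 2 (279°, 8.8 mi): east 8.8 sin 279° = -8.69, north 8.8 cos 279° = 1.38
Summing: 5.99 mi east, -18.11 mi north → (5.99, -18.11).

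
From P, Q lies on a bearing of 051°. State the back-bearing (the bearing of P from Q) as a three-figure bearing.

231°

Back-bearing = 051° + 180° = 231°.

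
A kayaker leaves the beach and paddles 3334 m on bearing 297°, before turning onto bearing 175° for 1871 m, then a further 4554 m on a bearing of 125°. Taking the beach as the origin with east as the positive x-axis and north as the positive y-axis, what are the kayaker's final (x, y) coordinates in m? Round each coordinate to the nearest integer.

(923, -2962)

Leg 1 (297°, 3334 m): east 3334 sin 297° = -2970.62, north 3334 cos 297° = 1513.60
Leg 2 (175°, 1871 m): east 1871 sin 175° = 163.07, north 1871 cos 175° = -1863.88
Leg 3 (125°, 4554 m): east 4554 sin 125° = 3730.42, north 4554 cos 125° = -2612.07
Summing: 922.87 m east, -2962.34 m north → (923, -2962).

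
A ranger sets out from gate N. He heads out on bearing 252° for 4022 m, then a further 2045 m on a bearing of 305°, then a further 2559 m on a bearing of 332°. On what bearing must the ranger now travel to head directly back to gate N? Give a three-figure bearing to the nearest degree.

Leg 1 (252°, 4022 m): east 4022 sin 252° = -3825.15, north 4022 cos 252° = -1242.87
Leg 2 (305°, 2045 m): east 2045 sin 305° = -1675.17, north 2045 cos 305° = 1172.96
Leg 3 (332°, 2559 m): east 2559 sin 332° = -1201.38, north 2559 cos 332° = 2259.46
Net displacement: -6701.69 east, 2189.56 north. Direction back to start is (6701.69, -2189.56): bearing = atan2(6701.69, -2189.56) mod 360° = 108.09° ≈ 108°.

108°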